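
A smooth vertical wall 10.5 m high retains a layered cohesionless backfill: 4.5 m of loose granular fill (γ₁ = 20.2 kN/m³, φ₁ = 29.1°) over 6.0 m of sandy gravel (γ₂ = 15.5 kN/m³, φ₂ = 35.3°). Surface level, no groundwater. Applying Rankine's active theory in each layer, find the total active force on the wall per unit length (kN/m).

K_a1 = tan²(45°−29.1°/2) = 0.3456; K_a2 = tan²(45°−35.3°/2) = 0.2675.
Layer 1: σ at base = K_a1 γ₁ h₁ = 31.41 kPa; P₁ = ½×31.41×4.5 = 70.68.
Layer 2: σ_v at top = γ₁h₁ = 90.90; σ_h top = K_a2×90.90 = 24.32; σ_h base = K_a2×(90.90+15.5×6.0) = 49.20.
P₂ = ½(24.32+49.20)×6.0 = 220.6. Total P_a = 70.68+220.6 = 291.2 kN/m.

291 kN/m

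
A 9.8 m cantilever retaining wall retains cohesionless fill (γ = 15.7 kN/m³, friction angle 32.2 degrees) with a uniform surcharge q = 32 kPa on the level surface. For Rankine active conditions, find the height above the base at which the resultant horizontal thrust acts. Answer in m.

3.75 m

K_a = 0.3047.
Triangular part P₁ = ½K_aγH² = 229.7 at H/3 = 3.267 m; rectangular part P₂ = K_a q H = 95.57 at H/2 = 4.900 m.
ȳ = (P₁·3.267 + P₂·4.900)/(P₁+P₂) = 3.746 m.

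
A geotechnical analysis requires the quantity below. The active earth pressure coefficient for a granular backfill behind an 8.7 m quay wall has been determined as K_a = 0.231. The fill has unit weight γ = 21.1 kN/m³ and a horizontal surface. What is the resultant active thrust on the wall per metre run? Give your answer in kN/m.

184 kN/m

P = ½ K_a γ H² = 0.5 × 0.231 × 21.1 × 8.7² = 184.5 kN/m.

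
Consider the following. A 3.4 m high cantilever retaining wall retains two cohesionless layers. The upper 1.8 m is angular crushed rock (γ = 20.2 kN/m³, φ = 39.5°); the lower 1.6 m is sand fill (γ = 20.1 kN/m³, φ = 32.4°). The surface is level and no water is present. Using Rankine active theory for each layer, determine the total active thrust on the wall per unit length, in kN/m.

32.6 kN/m

K_a1 = tan²(45°−39.5°/2) = 0.2224; K_a2 = tan²(45°−32.4°/2) = 0.3022.
Layer 1: σ at base = K_a1 γ₁ h₁ = 8.088 kPa; P₁ = ½×8.088×1.8 = 7.279.
Layer 2: σ_v at top = γ₁h₁ = 36.36; σ_h top = K_a2×36.36 = 10.99; σ_h base = K_a2×(36.36+20.1×1.6) = 20.71.
P₂ = ½(10.99+20.71)×1.6 = 25.36. Total P_a = 7.279+25.36 = 32.64 kN/m.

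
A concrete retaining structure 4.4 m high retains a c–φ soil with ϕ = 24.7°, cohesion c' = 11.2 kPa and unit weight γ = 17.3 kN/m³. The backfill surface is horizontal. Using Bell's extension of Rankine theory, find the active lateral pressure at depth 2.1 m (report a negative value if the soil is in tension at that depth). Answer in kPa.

0.563 kPa

K_a = (1 − sin φ)/(1 + sin φ) = 0.4106.
σ_a = K_a γ z − 2c√K_a = 0.4106×17.3×2.1 − 2×11.2×0.6408 = 0.5630 kPa.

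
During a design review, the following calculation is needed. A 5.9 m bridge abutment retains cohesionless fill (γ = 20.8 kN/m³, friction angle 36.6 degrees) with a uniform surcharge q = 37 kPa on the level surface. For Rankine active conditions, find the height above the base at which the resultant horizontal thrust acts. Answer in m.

2.34 m

K_a = 0.2530.
Triangular part P₁ = ½K_aγH² = 91.58 at H/3 = 1.967 m; rectangular part P₂ = K_a q H = 55.22 at H/2 = 2.950 m.
ȳ = (P₁·1.967 + P₂·2.950)/(P₁+P₂) = 2.337 m.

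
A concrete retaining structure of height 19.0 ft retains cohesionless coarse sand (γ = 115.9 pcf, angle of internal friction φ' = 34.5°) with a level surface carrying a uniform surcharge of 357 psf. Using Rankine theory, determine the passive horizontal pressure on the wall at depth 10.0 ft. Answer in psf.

K_p = (1 + sin φ)/(1 − sin φ) = 3.613.
σ_v = γz + q = 115.9 × 10.0 + 357 = 1516 psf.
σ_h = K_p σ_v = 3.613 × 1516 = 5477 psf.

5480 psf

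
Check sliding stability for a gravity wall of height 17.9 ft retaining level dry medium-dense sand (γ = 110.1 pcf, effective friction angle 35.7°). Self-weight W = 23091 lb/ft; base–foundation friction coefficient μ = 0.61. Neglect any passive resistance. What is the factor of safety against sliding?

K_a = tan²(45° − 35.7°/2) = 0.2630.
P_a = ½K_aγH² = 0.5×0.2630×110.1×17.9² = 4639 lb/ft, acting at H/3 = 5.967 ft above the base.
FS_sliding = μW / P_a = 0.61×23091 / 4639 = 3.036.

3.04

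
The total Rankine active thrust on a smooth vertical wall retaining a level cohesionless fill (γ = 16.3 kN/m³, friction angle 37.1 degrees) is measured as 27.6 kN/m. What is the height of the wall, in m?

K_a = 0.2475. P_a = ½ K_a γ H² ⇒ H = √(2P_a/(K_a γ)).
H = √(2×27.6/(0.2475×16.3)) = 3.699 m.

3.70 m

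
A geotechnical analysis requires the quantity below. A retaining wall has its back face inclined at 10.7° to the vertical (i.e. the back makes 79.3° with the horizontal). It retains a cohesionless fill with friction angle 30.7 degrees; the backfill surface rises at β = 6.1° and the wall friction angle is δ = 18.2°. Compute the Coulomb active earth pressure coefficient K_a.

0.408

K_a = sin²(α+φ) / [sin²α · sin(α−δ) · (1 + √{sin(φ+δ)sin(φ−β) / (sin(α−δ)sin(α+β))})²].
With α = 79.3°, φ = 30.7°, δ = 18.2°, β = 6.1°: K_a = 0.4083.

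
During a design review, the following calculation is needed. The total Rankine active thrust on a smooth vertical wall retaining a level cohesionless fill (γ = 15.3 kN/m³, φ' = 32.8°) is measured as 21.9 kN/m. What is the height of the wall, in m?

3.10 m

K_a = 0.2973. P_a = ½ K_a γ H² ⇒ H = √(2P_a/(K_a γ)).
H = √(2×21.9/(0.2973×15.3)) = 3.103 m.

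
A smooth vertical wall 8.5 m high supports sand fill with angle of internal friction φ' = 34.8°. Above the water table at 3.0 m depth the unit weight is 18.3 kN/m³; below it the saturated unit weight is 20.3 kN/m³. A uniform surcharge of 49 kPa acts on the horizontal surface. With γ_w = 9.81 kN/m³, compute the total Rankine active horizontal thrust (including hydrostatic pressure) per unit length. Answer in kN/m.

K_a = tan²(45° − φ/2) = 0.2733.
γ' = 20.3 − 9.81 = 10.49 kN/m³. h₂ = H − d_w = 5.5 m.
σ'_h: at surface K_a·q = 13.39; at WT K_a(q+γd_w) = 28.40; at base K_a(q+γd_w+γ'h₂) = 44.16 kPa.
P₁ = ½(13.39+28.40)×3.0 = 62.68; P₂ = ½(28.40+44.16)×5.5 = 199.5; P_w = ½γ_w h₂² = 148.4.
Total = 62.68+199.5+148.4 = 410.6 kN/m.

411 kN/m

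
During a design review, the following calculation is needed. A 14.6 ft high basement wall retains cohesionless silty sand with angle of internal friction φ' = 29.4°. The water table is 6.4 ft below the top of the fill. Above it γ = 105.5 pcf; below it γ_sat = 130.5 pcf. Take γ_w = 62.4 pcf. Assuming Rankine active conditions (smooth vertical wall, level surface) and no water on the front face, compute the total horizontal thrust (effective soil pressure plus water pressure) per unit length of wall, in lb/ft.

K_a = tan²(45° − φ/2) = 0.3415.
γ' = 130.5 − 62.4 = 68.10 pcf. Depth below WT = 8.2 ft.
σ'_h at WT = K_a γ d_w = 230.6 psf; at base = 230.6 + K_a γ' × 8.2 = 421.2 psf.
P₁ (0–6.4 ft) = ½×230.6×6.4 = 737.8. P₂ (6.4–14.6 ft) = ½(230.6+421.2)×8.2 = 2672.
P_w = ½ γ_w h₂² = 0.5×62.4×8.2² = 2098. Total = 737.8+2672+2098 = 5508 lb/ft.

5510 lb/ft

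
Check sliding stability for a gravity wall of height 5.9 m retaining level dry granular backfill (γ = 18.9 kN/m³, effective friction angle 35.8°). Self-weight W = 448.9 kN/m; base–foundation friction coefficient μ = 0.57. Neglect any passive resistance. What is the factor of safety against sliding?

K_a = tan²(45° − 35.8°/2) = 0.2619.
P_a = ½K_aγH² = 0.5×0.2619×18.9×5.9² = 86.14 kN/m, acting at H/3 = 1.967 m above the base.
FS_sliding = μW / P_a = 0.57×448.9 / 86.14 = 2.970.

2.97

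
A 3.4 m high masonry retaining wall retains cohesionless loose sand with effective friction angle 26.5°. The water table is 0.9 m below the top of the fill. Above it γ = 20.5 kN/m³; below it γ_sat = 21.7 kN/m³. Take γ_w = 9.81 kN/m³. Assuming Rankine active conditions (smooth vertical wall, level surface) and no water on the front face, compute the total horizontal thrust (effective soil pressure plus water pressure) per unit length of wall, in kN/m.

K_a = tan²(45° − φ/2) = 0.3829.
γ' = 21.7 − 9.81 = 11.89 kN/m³. Depth below WT = 2.5 m.
σ'_h at WT = K_a γ d_w = 7.065 kPa; at base = 7.065 + K_a γ' × 2.5 = 18.45 kPa.
P₁ (0–0.9 m) = ½×7.065×0.9 = 3.179. P₂ (0.9–3.4 m) = ½(7.065+18.45)×2.5 = 31.89.
P_w = ½ γ_w h₂² = 0.5×9.81×2.5² = 30.66. Total = 3.179+31.89+30.66 = 65.73 kN/m.

65.7 kN/m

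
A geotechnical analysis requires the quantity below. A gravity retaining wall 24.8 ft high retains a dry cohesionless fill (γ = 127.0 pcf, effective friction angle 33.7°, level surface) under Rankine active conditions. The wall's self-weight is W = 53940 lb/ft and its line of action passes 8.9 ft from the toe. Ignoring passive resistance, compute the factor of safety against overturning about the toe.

K_a = tan²(45° − 33.7°/2) = 0.2863.
P_a = ½K_aγH² = 0.5×0.2863×127.0×24.8² = 11180 lb/ft, acting at H/3 = 8.267 ft above the base.
Overturning moment M_o = P_a × H/3 = 11180 × 8.267 = 92430.
Resisting moment M_r = W × 8.9 = 53940 × 8.9 = 480100.
FS_overturning = M_r/M_o = 480100/92430 = 5.194.

5.19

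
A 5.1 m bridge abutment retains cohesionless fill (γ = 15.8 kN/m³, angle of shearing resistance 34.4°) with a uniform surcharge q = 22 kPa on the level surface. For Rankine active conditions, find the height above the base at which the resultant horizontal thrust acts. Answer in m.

K_a = 0.2780.
Triangular part P₁ = ½K_aγH² = 57.12 at H/3 = 1.700 m; rectangular part P₂ = K_a q H = 31.19 at H/2 = 2.550 m.
ȳ = (P₁·1.700 + P₂·2.550)/(P₁+P₂) = 2.000 m.

2.00 m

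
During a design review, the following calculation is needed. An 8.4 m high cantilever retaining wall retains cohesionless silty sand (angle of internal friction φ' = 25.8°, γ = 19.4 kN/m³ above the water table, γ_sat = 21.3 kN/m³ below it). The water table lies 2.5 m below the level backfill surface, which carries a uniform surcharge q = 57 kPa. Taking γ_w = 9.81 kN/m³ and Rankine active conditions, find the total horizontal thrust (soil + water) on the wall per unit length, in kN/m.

574 kN/m

K_a = tan²(45° − φ/2) = 0.3935.
γ' = 21.3 − 9.81 = 11.49 kN/m³. h₂ = H − d_w = 5.9 m.
σ'_h: at surface K_a·q = 22.43; at WT K_a(q+γd_w) = 41.51; at base K_a(q+γd_w+γ'h₂) = 68.19 kPa.
P₁ = ½(22.43+41.51)×2.5 = 79.93; P₂ = ½(41.51+68.19)×5.9 = 323.6; P_w = ½γ_w h₂² = 170.7.
Total = 79.93+323.6+170.7 = 574.3 kN/m.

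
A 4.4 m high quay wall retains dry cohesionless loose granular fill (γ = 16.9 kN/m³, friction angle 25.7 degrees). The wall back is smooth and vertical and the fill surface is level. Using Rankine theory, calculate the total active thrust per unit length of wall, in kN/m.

K_a = tan²(45° − φ/2) = 0.3950.
P_a = ½ K_a γ H² = 0.5 × 0.3950 × 16.9 × 4.4² = 64.62 kN/m.

64.6 kN/m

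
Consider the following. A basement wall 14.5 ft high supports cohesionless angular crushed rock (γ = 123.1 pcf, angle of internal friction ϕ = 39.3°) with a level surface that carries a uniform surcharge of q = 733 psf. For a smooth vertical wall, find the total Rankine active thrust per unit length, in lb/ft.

K_a = tan²(45° − φ/2) = 0.2245.
Soil triangle: ½ K_a γ H² = 0.5×0.2245×123.1×14.5² = 2905 lb/ft.
Surcharge rectangle: K_a q H = 0.2245×733×14.5 = 2386 lb/ft.
Total = 2905 + 2386 = 5290 lb/ft.

5290 lb/ft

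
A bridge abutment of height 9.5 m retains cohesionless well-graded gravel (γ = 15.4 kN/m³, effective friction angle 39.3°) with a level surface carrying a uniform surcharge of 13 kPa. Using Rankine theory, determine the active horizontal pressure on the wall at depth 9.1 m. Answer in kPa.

K_a = (1 − sin φ)/(1 + sin φ) = 0.2245.
σ_v = γz + q = 15.4 × 9.1 + 13 = 153.1 kPa.
σ_h = K_a σ_v = 0.2245 × 153.1 = 34.37 kPa.

34.4 kPa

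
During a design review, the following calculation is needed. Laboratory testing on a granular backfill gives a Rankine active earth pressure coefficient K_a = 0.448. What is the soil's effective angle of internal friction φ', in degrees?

22.4°

K_a = tan²(45° − φ/2) ⇒ 45° − φ/2 = arctan(√0.448) = 33.80°.
φ = 2(45° − 33.80°) = 22.41°.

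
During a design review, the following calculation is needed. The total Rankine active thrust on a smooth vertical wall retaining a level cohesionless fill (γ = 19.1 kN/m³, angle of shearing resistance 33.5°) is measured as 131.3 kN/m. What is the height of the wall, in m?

K_a = 0.2887. P_a = ½ K_a γ H² ⇒ H = √(2P_a/(K_a γ)).
H = √(2×131.3/(0.2887×19.1)) = 6.901 m.

6.90 m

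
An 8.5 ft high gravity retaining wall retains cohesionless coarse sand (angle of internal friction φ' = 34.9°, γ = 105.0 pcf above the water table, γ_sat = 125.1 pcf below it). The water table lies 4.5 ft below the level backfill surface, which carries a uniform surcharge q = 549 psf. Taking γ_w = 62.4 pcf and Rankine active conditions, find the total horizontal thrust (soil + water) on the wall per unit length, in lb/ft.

2710 lb/ft

K_a = tan²(45° − φ/2) = 0.2721.
γ' = 125.1 − 62.4 = 62.70 pcf. h₂ = H − d_w = 4.0 ft.
σ'_h: at surface K_a·q = 149.4; at WT K_a(q+γd_w) = 278.0; at base K_a(q+γd_w+γ'h₂) = 346.3 psf.
P₁ = ½(149.4+278.0)×4.5 = 961.7; P₂ = ½(278.0+346.3)×4.0 = 1248; P_w = ½γ_w h₂² = 499.2.
Total = 961.7+1248+499.2 = 2709 lb/ft.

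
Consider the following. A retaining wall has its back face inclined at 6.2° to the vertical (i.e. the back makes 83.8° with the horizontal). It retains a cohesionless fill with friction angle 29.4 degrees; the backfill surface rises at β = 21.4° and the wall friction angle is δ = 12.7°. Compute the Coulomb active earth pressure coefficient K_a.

0.519

K_a = sin²(α+φ) / [sin²α · sin(α−δ) · (1 + √{sin(φ+δ)sin(φ−β) / (sin(α−δ)sin(α+β))})²].
With α = 83.8°, φ = 29.4°, δ = 12.7°, β = 21.4°: K_a = 0.5188.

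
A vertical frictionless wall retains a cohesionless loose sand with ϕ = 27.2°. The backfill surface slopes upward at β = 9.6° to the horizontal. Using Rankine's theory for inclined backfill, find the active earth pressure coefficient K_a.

0.391

K_a = cos β · (cos β − √(cos²β − cos²φ)) / (cos β + √(cos²β − cos²φ)).
cos β = 0.9860, cos φ = 0.8894, √(cos²β − cos²φ) = 0.4256.
K_a = 0.9860 × (0.9860 − 0.4256)/(0.9860 + 0.4256) = 0.3914.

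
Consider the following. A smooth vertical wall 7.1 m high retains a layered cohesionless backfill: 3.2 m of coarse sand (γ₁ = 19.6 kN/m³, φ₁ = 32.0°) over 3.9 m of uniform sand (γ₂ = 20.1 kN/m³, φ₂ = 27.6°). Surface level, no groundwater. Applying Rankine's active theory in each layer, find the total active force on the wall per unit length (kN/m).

K_a1 = tan²(45°−32.0°/2) = 0.3073; K_a2 = tan²(45°−27.6°/2) = 0.3668.
Layer 1: σ at base = K_a1 γ₁ h₁ = 19.27 kPa; P₁ = ½×19.27×3.2 = 30.83.
Layer 2: σ_v at top = γ₁h₁ = 62.72; σ_h top = K_a2×62.72 = 23.00; σ_h base = K_a2×(62.72+20.1×3.9) = 51.76.
P₂ = ½(23.00+51.76)×3.9 = 145.8. Total P_a = 30.83+145.8 = 176.6 kN/m.

177 kN/m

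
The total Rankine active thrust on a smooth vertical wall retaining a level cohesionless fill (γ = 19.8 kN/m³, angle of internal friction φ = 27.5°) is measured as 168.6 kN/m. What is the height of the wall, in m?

6.80 m

K_a = 0.3682. P_a = ½ K_a γ H² ⇒ H = √(2P_a/(K_a γ)).
H = √(2×168.6/(0.3682×19.8)) = 6.801 m.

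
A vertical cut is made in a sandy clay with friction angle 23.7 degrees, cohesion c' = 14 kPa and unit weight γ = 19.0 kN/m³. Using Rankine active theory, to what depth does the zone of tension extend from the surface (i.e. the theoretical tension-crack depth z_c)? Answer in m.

K_a = tan²(45° − 23.7°/2) = 0.4266; √K_a = 0.6531.
The active pressure is zero where K_a γ z = 2c√K_a, so z_c = 2c/(γ√K_a) = 2×14/(19.0×0.6531) = 2.256 m.

2.26 m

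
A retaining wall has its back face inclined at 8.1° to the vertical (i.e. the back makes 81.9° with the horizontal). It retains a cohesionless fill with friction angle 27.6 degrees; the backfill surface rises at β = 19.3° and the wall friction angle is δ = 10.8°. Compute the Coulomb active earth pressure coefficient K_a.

0.558

K_a = sin²(α+φ) / [sin²α · sin(α−δ) · (1 + √{sin(φ+δ)sin(φ−β) / (sin(α−δ)sin(α+β))})²].
With α = 81.9°, φ = 27.6°, δ = 10.8°, β = 19.3°: K_a = 0.5577.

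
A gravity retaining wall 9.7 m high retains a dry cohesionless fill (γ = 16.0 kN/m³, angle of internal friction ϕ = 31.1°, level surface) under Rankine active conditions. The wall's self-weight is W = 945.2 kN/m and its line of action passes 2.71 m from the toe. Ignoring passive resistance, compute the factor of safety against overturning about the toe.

K_a = tan²(45° − 31.1°/2) = 0.3188.
P_a = ½K_aγH² = 0.5×0.3188×16.0×9.7² = 240.0 kN/m, acting at H/3 = 3.233 m above the base.
Overturning moment M_o = P_a × H/3 = 240.0 × 3.233 = 775.9.
Resisting moment M_r = W × 2.71 = 945.2 × 2.71 = 2561.
FS_overturning = M_r/M_o = 2561/775.9 = 3.301.

3.30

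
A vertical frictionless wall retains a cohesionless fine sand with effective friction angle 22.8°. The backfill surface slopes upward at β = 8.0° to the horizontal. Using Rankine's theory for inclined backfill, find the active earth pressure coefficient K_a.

K_a = cos β · (cos β − √(cos²β − cos²φ)) / (cos β + √(cos²β − cos²φ)).
cos β = 0.9903, cos φ = 0.9219, √(cos²β − cos²φ) = 0.3617.
K_a = 0.9903 × (0.9903 − 0.3617)/(0.9903 + 0.3617) = 0.4604.

0.460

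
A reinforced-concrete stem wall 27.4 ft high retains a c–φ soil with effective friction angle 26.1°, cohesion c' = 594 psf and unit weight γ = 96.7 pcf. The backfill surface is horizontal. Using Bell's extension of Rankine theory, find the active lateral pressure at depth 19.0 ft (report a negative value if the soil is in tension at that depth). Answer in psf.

-26.3 psf

K_a = (1 − sin φ)/(1 + sin φ) = 0.3889.
σ_a = K_a γ z − 2c√K_a = 0.3889×96.7×19.0 − 2×594×0.6237 = -26.29 psf.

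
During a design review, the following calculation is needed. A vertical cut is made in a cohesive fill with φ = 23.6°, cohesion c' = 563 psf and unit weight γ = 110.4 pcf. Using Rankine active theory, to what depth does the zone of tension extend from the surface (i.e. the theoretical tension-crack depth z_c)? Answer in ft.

15.6 ft

K_a = tan²(45° − 23.6°/2) = 0.4282; √K_a = 0.6544.
The active pressure is zero where K_a γ z = 2c√K_a, so z_c = 2c/(γ√K_a) = 2×563/(110.4×0.6544) = 15.59 ft.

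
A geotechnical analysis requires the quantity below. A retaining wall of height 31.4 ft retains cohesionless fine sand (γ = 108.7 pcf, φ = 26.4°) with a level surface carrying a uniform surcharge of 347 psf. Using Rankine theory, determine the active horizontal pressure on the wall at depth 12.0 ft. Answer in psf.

K_a = (1 − sin φ)/(1 + sin φ) = 0.3844.
σ_v = γz + q = 108.7 × 12.0 + 347 = 1651 psf.
σ_h = K_a σ_v = 0.3844 × 1651 = 634.9 psf.

635 psf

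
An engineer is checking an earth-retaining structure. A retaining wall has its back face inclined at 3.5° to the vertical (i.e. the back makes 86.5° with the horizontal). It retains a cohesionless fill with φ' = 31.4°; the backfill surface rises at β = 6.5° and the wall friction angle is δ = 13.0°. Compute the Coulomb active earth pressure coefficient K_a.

K_a = sin²(α+φ) / [sin²α · sin(α−δ) · (1 + √{sin(φ+δ)sin(φ−β) / (sin(α−δ)sin(α+β))})²].
With α = 86.5°, φ = 31.4°, δ = 13.0°, β = 6.5°: K_a = 0.3383.

0.338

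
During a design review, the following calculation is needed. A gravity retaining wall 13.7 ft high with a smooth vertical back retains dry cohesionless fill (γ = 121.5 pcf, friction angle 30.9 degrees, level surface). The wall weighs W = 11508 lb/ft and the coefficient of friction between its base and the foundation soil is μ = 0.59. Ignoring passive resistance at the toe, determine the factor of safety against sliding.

K_a = tan²(45° − 30.9°/2) = 0.3214.
P_a = ½K_aγH² = 0.5×0.3214×121.5×13.7² = 3665 lb/ft, acting at H/3 = 4.567 ft above the base.
FS_sliding = μW / P_a = 0.59×11508 / 3665 = 1.853.

1.85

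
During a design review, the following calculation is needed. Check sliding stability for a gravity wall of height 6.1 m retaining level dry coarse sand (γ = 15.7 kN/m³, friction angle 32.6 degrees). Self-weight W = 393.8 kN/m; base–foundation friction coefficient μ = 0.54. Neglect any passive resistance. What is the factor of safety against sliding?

K_a = tan²(45° − 32.6°/2) = 0.2997.
P_a = ½K_aγH² = 0.5×0.2997×15.7×6.1² = 87.55 kN/m, acting at H/3 = 2.033 m above the base.
FS_sliding = μW / P_a = 0.54×393.8 / 87.55 = 2.429.

2.43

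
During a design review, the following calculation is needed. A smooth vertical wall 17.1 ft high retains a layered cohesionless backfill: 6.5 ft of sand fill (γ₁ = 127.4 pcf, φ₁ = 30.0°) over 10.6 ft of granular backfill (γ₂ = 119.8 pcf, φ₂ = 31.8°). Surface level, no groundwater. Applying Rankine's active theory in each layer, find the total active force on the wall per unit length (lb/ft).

5700 lb/ft

K_a1 = tan²(45°−30.0°/2) = 0.3333; K_a2 = tan²(45°−31.8°/2) = 0.3098.
Layer 1: σ at base = K_a1 γ₁ h₁ = 276.0 psf; P₁ = ½×276.0×6.5 = 897.1.
Layer 2: σ_v at top = γ₁h₁ = 828.1; σ_h top = K_a2×828.1 = 256.5; σ_h base = K_a2×(828.1+119.8×10.6) = 649.9.
P₂ = ½(256.5+649.9)×10.6 = 4804. Total P_a = 897.1+4804 = 5701 lb/ft.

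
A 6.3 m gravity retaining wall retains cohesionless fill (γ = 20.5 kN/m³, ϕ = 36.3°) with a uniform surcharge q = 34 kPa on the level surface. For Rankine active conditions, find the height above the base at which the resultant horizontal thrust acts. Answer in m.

K_a = 0.2563.
Triangular part P₁ = ½K_aγH² = 104.3 at H/3 = 2.100 m; rectangular part P₂ = K_a q H = 54.89 at H/2 = 3.150 m.
ȳ = (P₁·2.100 + P₂·3.150)/(P₁+P₂) = 2.462 m.

2.46 m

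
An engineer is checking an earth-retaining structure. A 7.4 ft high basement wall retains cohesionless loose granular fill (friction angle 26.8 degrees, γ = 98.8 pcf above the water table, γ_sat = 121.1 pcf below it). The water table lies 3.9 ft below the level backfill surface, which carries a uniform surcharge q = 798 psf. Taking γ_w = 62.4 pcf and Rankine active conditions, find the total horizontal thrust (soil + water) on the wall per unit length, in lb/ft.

K_a = tan²(45° − φ/2) = 0.3785.
γ' = 121.1 − 62.4 = 58.70 pcf. h₂ = H − d_w = 3.5 ft.
σ'_h: at surface K_a·q = 302.0; at WT K_a(q+γd_w) = 447.9; at base K_a(q+γd_w+γ'h₂) = 525.6 psf.
P₁ = ½(302.0+447.9)×3.9 = 1462; P₂ = ½(447.9+525.6)×3.5 = 1704; P_w = ½γ_w h₂² = 382.2.
Total = 1462+1704+382.2 = 3548 lb/ft.

3550 lb/ft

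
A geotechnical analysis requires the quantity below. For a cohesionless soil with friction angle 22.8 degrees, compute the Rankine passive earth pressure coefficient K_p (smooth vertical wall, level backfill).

K_p = (1 + sin φ)/(1 − sin φ) = tan²(45° + 22.8°/2) = 2.265.

2.27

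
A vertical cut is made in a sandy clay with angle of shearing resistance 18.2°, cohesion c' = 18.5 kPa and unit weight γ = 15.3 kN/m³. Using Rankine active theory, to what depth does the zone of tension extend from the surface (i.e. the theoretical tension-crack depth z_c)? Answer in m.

3.34 m

K_a = tan²(45° − 18.2°/2) = 0.5240; √K_a = 0.7239.
The active pressure is zero where K_a γ z = 2c√K_a, so z_c = 2c/(γ√K_a) = 2×18.5/(15.3×0.7239) = 3.341 m.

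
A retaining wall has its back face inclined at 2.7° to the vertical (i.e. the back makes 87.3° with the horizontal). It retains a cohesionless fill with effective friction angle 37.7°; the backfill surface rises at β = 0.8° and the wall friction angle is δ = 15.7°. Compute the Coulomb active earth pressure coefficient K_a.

0.242

K_a = sin²(α+φ) / [sin²α · sin(α−δ) · (1 + √{sin(φ+δ)sin(φ−β) / (sin(α−δ)sin(α+β))})²].
With α = 87.3°, φ = 37.7°, δ = 15.7°, β = 0.8°: K_a = 0.2415.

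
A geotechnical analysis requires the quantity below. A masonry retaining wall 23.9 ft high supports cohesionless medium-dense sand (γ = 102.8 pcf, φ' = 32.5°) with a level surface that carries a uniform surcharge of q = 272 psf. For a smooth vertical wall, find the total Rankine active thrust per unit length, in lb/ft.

10800 lb/ft

K_a = tan²(45° − φ/2) = 0.3010.
Soil triangle: ½ K_a γ H² = 0.5×0.3010×102.8×23.9² = 8837 lb/ft.
Surcharge rectangle: K_a q H = 0.3010×272×23.9 = 1957 lb/ft.
Total = 8837 + 1957 = 10790 lb/ft.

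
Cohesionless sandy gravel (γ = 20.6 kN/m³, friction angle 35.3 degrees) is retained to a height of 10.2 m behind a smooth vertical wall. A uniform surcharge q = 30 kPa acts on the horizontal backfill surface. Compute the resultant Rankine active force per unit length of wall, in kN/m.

K_a = tan²(45° − φ/2) = 0.2675.
Soil triangle: ½ K_a γ H² = 0.5×0.2675×20.6×10.2² = 286.7 kN/m.
Surcharge rectangle: K_a q H = 0.2675×30×10.2 = 81.87 kN/m.
Total = 286.7 + 81.87 = 368.6 kN/m.

369 kN/m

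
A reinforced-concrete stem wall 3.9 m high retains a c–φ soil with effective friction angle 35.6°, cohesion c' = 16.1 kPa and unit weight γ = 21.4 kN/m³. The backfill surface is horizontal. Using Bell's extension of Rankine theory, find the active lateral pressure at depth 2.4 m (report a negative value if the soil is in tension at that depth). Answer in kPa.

K_a = (1 − sin φ)/(1 + sin φ) = 0.2641.
σ_a = K_a γ z − 2c√K_a = 0.2641×21.4×2.4 − 2×16.1×0.5139 = -2.983 kPa.

-2.98 kPa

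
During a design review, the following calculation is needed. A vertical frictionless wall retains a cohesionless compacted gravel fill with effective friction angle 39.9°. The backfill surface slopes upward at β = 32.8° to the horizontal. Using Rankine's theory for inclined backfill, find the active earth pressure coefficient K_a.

0.353

K_a = cos β · (cos β − √(cos²β − cos²φ)) / (cos β + √(cos²β − cos²φ)).
cos β = 0.8406, cos φ = 0.7672, √(cos²β − cos²φ) = 0.3435.
K_a = 0.8406 × (0.8406 − 0.3435)/(0.8406 + 0.3435) = 0.3528.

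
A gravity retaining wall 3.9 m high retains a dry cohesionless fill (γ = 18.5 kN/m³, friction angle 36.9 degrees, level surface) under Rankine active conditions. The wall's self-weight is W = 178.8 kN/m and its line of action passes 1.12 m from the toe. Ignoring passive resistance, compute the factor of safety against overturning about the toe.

K_a = tan²(45° − 36.9°/2) = 0.2497.
P_a = ½K_aγH² = 0.5×0.2497×18.5×3.9² = 35.13 kN/m, acting at H/3 = 1.300 m above the base.
Overturning moment M_o = P_a × H/3 = 35.13 × 1.300 = 45.67.
Resisting moment M_r = W × 1.12 = 178.8 × 1.12 = 200.3.
FS_overturning = M_r/M_o = 200.3/45.67 = 4.385.

4.39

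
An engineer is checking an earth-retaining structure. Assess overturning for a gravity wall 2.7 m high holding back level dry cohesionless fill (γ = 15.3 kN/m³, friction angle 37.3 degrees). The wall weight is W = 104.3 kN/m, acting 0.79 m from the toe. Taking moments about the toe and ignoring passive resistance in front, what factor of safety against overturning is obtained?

6.69

K_a = tan²(45° − 37.3°/2) = 0.2453.
P_a = ½K_aγH² = 0.5×0.2453×15.3×2.7² = 13.68 kN/m, acting at H/3 = 0.9000 m above the base.
Overturning moment M_o = P_a × H/3 = 13.68 × 0.9000 = 12.31.
Resisting moment M_r = W × 0.79 = 104.3 × 0.79 = 82.40.
FS_overturning = M_r/M_o = 82.40/12.31 = 6.691.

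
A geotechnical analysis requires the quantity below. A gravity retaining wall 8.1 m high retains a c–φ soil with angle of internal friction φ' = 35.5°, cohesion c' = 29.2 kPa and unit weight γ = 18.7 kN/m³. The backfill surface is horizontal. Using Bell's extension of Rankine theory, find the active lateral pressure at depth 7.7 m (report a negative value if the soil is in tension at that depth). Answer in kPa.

8.12 kPa

K_a = (1 − sin φ)/(1 + sin φ) = 0.2653.
σ_a = K_a γ z − 2c√K_a = 0.2653×18.7×7.7 − 2×29.2×0.5150 = 8.117 kPa.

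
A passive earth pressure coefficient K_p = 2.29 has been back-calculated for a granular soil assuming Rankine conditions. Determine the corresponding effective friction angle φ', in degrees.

23.1°

K_p = (1+sin φ)/(1−sin φ) ⇒ sin φ = (K_p − 1)/(K_p + 1) = 0.3921.
φ = arcsin(0.3921) = 23.09°.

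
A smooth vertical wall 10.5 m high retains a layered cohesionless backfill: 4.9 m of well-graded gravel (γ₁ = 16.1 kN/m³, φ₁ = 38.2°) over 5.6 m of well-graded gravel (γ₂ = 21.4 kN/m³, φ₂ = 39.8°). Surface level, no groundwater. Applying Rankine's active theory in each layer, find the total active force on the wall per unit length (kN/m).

K_a1 = tan²(45°−38.2°/2) = 0.2358; K_a2 = tan²(45°−39.8°/2) = 0.2194.
Layer 1: σ at base = K_a1 γ₁ h₁ = 18.60 kPa; P₁ = ½×18.60×4.9 = 45.57.
Layer 2: σ_v at top = γ₁h₁ = 78.89; σ_h top = K_a2×78.89 = 17.31; σ_h base = K_a2×(78.89+21.4×5.6) = 43.61.
P₂ = ½(17.31+43.61)×5.6 = 170.6. Total P_a = 45.57+170.6 = 216.1 kN/m.

216 kN/m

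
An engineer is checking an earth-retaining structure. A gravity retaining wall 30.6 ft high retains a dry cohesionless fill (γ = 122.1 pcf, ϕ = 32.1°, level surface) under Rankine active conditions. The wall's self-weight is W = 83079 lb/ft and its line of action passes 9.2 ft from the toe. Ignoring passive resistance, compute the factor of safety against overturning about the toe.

K_a = tan²(45° − 32.1°/2) = 0.3060.
P_a = ½K_aγH² = 0.5×0.3060×122.1×30.6² = 17490 lb/ft, acting at H/3 = 10.20 ft above the base.
Overturning moment M_o = P_a × H/3 = 17490 × 10.20 = 178400.
Resisting moment M_r = W × 9.2 = 83079 × 9.2 = 764300.
FS_overturning = M_r/M_o = 764300/178400 = 4.284.

4.28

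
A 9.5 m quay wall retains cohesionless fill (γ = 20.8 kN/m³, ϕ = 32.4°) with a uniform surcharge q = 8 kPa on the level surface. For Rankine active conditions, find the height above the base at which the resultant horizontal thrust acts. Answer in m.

3.29 m

K_a = 0.3022.
Triangular part P₁ = ½K_aγH² = 283.7 at H/3 = 3.167 m; rectangular part P₂ = K_a q H = 22.97 at H/2 = 4.750 m.
ȳ = (P₁·3.167 + P₂·4.750)/(P₁+P₂) = 3.285 m.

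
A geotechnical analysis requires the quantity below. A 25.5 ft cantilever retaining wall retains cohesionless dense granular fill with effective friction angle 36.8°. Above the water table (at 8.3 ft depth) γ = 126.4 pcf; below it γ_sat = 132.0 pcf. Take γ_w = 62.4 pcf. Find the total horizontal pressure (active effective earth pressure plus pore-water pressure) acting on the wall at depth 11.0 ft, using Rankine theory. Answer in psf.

479 psf

K_a = (1 − sin φ)/(1 + sin φ) = 0.2508.
γ' = 132.0 − 62.4 = 69.60 pcf.
Effective vertical stress at 11.0 ft: σ'_v = 126.4×8.3 + 69.60×2.70 = 1237 psf.
σ'_h = K_a σ'_v = 0.2508 × 1237 = 310.2 psf; u = γ_w × 2.70 = 168.5 psf.
Total σ_h = 310.2 + 168.5 = 478.7 psf.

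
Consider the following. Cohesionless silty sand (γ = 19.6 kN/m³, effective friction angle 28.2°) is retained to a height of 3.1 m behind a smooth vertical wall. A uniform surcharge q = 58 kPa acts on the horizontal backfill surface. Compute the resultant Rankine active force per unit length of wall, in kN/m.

98.1 kN/m

K_a = tan²(45° − φ/2) = 0.3582.
Soil triangle: ½ K_a γ H² = 0.5×0.3582×19.6×3.1² = 33.73 kN/m.
Surcharge rectangle: K_a q H = 0.3582×58×3.1 = 64.40 kN/m.
Total = 33.73 + 64.40 = 98.14 kN/m.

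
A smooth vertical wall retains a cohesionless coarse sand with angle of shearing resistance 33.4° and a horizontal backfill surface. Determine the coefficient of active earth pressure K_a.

0.290

K_a = (1 − sin φ)/(1 + sin φ) = (1 − sin 33.4°)/(1 + sin 33.4°) = 0.2899.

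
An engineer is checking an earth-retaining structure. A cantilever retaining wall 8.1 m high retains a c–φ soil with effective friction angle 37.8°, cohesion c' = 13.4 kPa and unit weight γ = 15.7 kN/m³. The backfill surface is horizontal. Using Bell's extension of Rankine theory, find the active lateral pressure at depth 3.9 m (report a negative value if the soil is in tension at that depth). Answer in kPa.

1.57 kPa

K_a = (1 − sin φ)/(1 + sin φ) = 0.2400.
σ_a = K_a γ z − 2c√K_a = 0.2400×15.7×3.9 − 2×13.4×0.4899 = 1.566 kPa.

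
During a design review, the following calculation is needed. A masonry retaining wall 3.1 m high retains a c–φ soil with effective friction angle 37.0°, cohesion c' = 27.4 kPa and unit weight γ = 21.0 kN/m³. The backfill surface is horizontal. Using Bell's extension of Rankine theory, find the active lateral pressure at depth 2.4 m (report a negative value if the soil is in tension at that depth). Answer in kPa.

-14.8 kPa

K_a = (1 − sin φ)/(1 + sin φ) = 0.2486.
σ_a = K_a γ z − 2c√K_a = 0.2486×21.0×2.4 − 2×27.4×0.4986 = -14.79 kPa.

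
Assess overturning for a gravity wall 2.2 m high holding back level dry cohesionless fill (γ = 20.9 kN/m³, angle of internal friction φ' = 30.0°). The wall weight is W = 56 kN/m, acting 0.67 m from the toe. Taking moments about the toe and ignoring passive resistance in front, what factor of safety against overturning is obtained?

K_a = tan²(45° − 30.0°/2) = 0.3333.
P_a = ½K_aγH² = 0.5×0.3333×20.9×2.2² = 16.86 kN/m, acting at H/3 = 0.7333 m above the base.
Overturning moment M_o = P_a × H/3 = 16.86 × 0.7333 = 12.36.
Resisting moment M_r = W × 0.67 = 56 × 0.67 = 37.52.
FS_overturning = M_r/M_o = 37.52/12.36 = 3.035.

3.03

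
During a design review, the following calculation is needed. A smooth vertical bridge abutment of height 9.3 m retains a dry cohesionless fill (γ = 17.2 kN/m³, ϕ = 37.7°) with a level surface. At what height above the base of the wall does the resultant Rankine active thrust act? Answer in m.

K_a = 0.2411.
The pressure distribution is triangular, so the resultant acts at H/3 above the base = 9.3/3 = 3.100 m.

3.10 m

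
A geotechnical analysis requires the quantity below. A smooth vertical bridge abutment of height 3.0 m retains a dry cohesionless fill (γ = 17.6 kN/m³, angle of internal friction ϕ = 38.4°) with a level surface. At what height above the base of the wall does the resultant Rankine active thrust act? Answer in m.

1.00 m

K_a = 0.2337.
The pressure distribution is triangular, so the resultant acts at H/3 above the base = 3.0/3 = 1.000 m.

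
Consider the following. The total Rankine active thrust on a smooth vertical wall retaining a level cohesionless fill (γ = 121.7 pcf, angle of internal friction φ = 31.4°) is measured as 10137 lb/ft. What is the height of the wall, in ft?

23.0 ft

K_a = 0.3149. P_a = ½ K_a γ H² ⇒ H = √(2P_a/(K_a γ)).
H = √(2×10137/(0.3149×121.7)) = 23.00 ft.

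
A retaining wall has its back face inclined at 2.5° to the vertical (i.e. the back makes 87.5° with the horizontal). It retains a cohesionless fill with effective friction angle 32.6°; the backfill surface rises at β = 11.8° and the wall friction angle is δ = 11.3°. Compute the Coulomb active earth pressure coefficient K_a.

K_a = sin²(α+φ) / [sin²α · sin(α−δ) · (1 + √{sin(φ+δ)sin(φ−β) / (sin(α−δ)sin(α+β))})²].
With α = 87.5°, φ = 32.6°, δ = 11.3°, β = 11.8°: K_a = 0.3401.

0.340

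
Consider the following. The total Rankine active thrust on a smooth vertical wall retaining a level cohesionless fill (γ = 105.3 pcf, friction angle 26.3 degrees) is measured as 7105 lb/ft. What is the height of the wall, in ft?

18.7 ft

K_a = 0.3859. P_a = ½ K_a γ H² ⇒ H = √(2P_a/(K_a γ)).
H = √(2×7105/(0.3859×105.3)) = 18.70 ft.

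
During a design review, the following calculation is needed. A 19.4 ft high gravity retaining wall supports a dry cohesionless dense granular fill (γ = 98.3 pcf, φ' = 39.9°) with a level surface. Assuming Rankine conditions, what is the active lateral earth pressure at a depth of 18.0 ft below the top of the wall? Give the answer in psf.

K_a = (1 − sin φ)/(1 + sin φ) = 0.2184.
σ_h = K_a γ z = 0.2184 × 98.3 × 18.0 = 386.5 psf.

386 psf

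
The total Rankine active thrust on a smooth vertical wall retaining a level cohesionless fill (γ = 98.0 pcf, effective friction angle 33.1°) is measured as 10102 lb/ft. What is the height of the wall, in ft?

K_a = 0.2936. P_a = ½ K_a γ H² ⇒ H = √(2P_a/(K_a γ)).
H = √(2×10102/(0.2936×98.0)) = 26.50 ft.

26.5 ft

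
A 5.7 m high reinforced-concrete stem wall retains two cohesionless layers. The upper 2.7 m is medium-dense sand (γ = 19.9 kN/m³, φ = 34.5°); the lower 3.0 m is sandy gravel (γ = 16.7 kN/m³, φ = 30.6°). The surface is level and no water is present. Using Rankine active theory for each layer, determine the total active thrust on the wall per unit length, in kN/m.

97.0 kN/m

K_a1 = tan²(45°−34.5°/2) = 0.2768; K_a2 = tan²(45°−30.6°/2) = 0.3253.
Layer 1: σ at base = K_a1 γ₁ h₁ = 14.87 kPa; P₁ = ½×14.87×2.7 = 20.08.
Layer 2: σ_v at top = γ₁h₁ = 53.73; σ_h top = K_a2×53.73 = 17.48; σ_h base = K_a2×(53.73+16.7×3.0) = 33.78.
P₂ = ½(17.48+33.78)×3.0 = 76.89. Total P_a = 20.08+76.89 = 96.97 kN/m.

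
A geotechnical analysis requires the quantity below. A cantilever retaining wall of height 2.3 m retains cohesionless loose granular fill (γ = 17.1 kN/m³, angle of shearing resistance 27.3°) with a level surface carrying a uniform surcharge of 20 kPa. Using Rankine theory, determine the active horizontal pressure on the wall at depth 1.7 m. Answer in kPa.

K_a = (1 − sin φ)/(1 + sin φ) = 0.3711.
σ_v = γz + q = 17.1 × 1.7 + 20 = 49.07 kPa.
σ_h = K_a σ_v = 0.3711 × 49.07 = 18.21 kPa.

18.2 kPa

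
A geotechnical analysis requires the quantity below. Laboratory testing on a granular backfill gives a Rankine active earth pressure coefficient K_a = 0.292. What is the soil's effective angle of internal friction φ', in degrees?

K_a = tan²(45° − φ/2) ⇒ 45° − φ/2 = arctan(√0.292) = 28.39°.
φ = 2(45° − 28.39°) = 33.23°.

33.2°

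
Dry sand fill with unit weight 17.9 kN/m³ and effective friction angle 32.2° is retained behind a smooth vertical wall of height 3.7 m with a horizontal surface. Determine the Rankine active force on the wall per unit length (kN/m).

37.3 kN/m

K_a = tan²(45° − φ/2) = 0.3047.
P_a = ½ K_a γ H² = 0.5 × 0.3047 × 17.9 × 3.7² = 37.34 kN/m.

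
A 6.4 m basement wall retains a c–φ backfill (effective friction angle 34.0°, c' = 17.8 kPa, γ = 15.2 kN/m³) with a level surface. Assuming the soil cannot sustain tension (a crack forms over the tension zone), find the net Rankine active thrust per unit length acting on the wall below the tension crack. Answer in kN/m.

K_a = 0.2827; √K_a = 0.5317.
Tension-crack depth z_c = 2c/(γ√K_a) = 2×17.8/(15.2×0.5317) = 4.405 m.
σ_a at base = K_a γ H − 2c√K_a = 0.2827×15.2×6.4 − 2×17.8×0.5317 = 8.574 kPa.
P_a = ½ × 8.574 × (H − z_c) = 0.5×8.574×1.995 = 8.553 kN/m.

8.55 kN/m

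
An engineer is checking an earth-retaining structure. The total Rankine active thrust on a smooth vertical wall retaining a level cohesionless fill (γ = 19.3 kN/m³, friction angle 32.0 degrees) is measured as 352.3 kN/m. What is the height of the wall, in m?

K_a = 0.3073. P_a = ½ K_a γ H² ⇒ H = √(2P_a/(K_a γ)).
H = √(2×352.3/(0.3073×19.3)) = 10.90 m.

10.9 m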